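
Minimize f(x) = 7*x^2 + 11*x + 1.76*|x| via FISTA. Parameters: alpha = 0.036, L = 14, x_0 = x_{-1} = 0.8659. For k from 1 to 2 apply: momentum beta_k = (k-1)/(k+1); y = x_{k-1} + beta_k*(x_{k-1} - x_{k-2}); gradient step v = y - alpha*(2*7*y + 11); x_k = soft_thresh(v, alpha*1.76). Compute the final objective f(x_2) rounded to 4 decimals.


FISTA on f(x) = 7*x^2 + 11*x + 1.76*|x|
L = 14, alpha = 0.036
Iteration 1: beta = 0.0, y = 0.8659 + 0.0*(0.8659 - 0.8659) = 0.8659
  grad(y) = 23.1226, v = y - alpha*grad = 0.0335
  prox(v) = soft_thresh(0.0335, 0.0634) = 0.0
Iteration 2: beta = 0.3333, y = 0.0 + 0.3333*(0.0 - 0.8659) = -0.2886
  grad(y) = 6.9591, v = y - alpha*grad = -0.5392
  prox(v) = soft_thresh(-0.5392, 0.0634) = -0.4758
f(x_2) = 7*(-0.4758)^2 + 11*(-0.4758) + 1.76*|-0.4758| = -2.8117


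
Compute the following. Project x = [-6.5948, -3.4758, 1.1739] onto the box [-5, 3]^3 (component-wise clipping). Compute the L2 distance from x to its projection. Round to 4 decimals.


Project each component onto [-5, 3].
clip(-6.5948) = -5.0, clip(-3.4758) = -3.4758, clip(1.1739) = 1.1739
Projection = [-5.0, -3.4758, 1.1739]
Squared diffs: [2.5434, 0.0, 0.0]
Distance = sqrt(2.5434) = 1.5948


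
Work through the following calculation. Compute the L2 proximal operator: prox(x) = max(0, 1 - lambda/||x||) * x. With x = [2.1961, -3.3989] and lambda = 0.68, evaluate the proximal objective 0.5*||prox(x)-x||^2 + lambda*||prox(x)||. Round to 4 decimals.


Step 1: Compute ||x||.
||x|| = 4.0467
Step 2: Compute scaling factor.
scale = max(0, 1 - 0.68/4.0467) = 0.832
Step 3: prox(x) = [1.8271, -2.8277]
||prox(x)|| = 3.3667
Step 4: Proximal objective.
0.5*||prox-x||^2 = 0.2312
lambda*||prox|| = 2.2894
Total = 2.5205


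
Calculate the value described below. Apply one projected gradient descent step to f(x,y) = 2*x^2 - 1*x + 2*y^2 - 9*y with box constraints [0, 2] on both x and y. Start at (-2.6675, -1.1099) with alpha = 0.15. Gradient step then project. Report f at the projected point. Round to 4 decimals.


Step 1: Compute gradient at (-2.6675, -1.1099).
grad_x = 2*2*-2.6675 - 1 = -11.67
grad_y = 2*2*-1.1099 - 9 = -13.4396
Step 2: Gradient step.
x_raw = -2.6675 - 0.15*-11.67 = -0.917
y_raw = -1.1099 - 0.15*-13.4396 = 0.906
Step 3: Project onto [0, 2].
x_proj = clip(-0.917) = 0.0
y_proj = clip(0.906) = 0.906
Step 4: Evaluate f.
f(0.0, 0.906) = -6.5125


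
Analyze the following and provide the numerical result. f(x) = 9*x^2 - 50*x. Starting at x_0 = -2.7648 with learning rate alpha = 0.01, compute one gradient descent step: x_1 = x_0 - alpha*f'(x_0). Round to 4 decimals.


We compute the gradient at x_0 and apply the update.
f'(x) = 18*x - 50
f'(-2.7648) = 18*-2.7648 - 50 = -99.7664
x_1 = -2.7648 - 0.01*-99.7664 = -1.7671


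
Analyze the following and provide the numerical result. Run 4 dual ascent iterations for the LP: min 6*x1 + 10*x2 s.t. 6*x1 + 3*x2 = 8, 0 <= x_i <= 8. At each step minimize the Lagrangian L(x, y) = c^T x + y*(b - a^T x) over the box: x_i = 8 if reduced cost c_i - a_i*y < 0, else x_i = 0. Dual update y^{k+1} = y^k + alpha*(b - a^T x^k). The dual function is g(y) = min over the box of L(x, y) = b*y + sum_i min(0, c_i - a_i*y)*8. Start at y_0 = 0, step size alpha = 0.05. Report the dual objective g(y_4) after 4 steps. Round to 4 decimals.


Dual ascent for LP: min 6*x1 + 10*x2, 6*x1 + 3*x2 = 8, 0 <= x_i <= 8
Step 1: y^k = 0.0, reduced costs: (6.0, 10.0)
  x^k = (0.0, 0.0), subgradient = b - a^T x = 8.0
  y^{k+1} = 0.0 + 0.05*8.0 = 0.4
Step 2: y^k = 0.4, reduced costs: (3.6, 8.8)
  x^k = (0.0, 0.0), subgradient = b - a^T x = 8.0
  y^{k+1} = 0.4 + 0.05*8.0 = 0.8
Step 3: y^k = 0.8, reduced costs: (1.2, 7.6)
  x^k = (0.0, 0.0), subgradient = b - a^T x = 8.0
  y^{k+1} = 0.8 + 0.05*8.0 = 1.2
Step 4: y^k = 1.2, reduced costs: (-1.2, 6.4)
  x^k = (8.0, 0.0), subgradient = b - a^T x = -40.0
  y^{k+1} = 1.2 + 0.05*-40.0 = -0.8
Dual objective at y_4 = -0.8: reduced costs (10.8, 12.4), box minimizer x = (0.0, 0.0)
g(y_4) = b*y + (c1 - a1*y)*x1 + (c2 - a2*y)*x2 = 8*(-0.8) + 10.8*0.0 + 12.4*0.0 = -6.4 + 0.0 + 0.0 = -6.4


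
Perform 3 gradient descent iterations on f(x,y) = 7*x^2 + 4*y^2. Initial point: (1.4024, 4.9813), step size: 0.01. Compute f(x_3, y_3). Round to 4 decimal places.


Gradient descent on f(x,y) = 7*x^2 + 4*y^2.
Starting point: (1.4024, 4.9813), alpha = 0.01
Step 1: grad_x = 2*7*1.4024 = 19.6336, grad_y = 2*4*4.9813 = 39.8504
  x_1 = 1.4024 - 0.01*19.6336 = 1.2061
  y_1 = 4.9813 - 0.01*39.8504 = 4.5828
Step 2: grad_x = 2*7*1.2061 = 16.8849, grad_y = 2*4*4.5828 = 36.6624
  x_2 = 1.2061 - 0.01*16.8849 = 1.0372
  y_2 = 4.5828 - 0.01*36.6624 = 4.2162
Step 3: grad_x = 2*7*1.0372 = 14.521, grad_y = 2*4*4.2162 = 33.7294
  x_3 = 1.0372 - 0.01*14.521 = 0.892
  y_3 = 4.2162 - 0.01*33.7294 = 3.8789
f(0.892, 3.8789) = 7*0.892^2 + 4*3.8789^2 = 65.7525


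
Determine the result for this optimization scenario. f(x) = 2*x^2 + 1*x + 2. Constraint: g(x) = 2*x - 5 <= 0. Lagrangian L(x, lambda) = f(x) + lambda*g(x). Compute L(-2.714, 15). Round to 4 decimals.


Step 1: Evaluate f(x).
f(-2.714) = 2*(-2.714)^2 + 1*(-2.714) + 2 = 14.0176
Step 2: Evaluate g(x).
g(-2.714) = 2*-2.714 - 5 = -10.428
Step 3: Compute Lagrangian.
L = 14.0176 + 15*-10.428 = -142.4024


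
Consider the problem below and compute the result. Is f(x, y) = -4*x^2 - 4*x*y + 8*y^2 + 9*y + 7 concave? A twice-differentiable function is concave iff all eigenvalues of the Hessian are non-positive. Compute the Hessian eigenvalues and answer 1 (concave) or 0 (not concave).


The Hessian of f(x,y) = -4*x^2 - 4*x*y + 8*y^2 + 9*y + 7 is:
H = [[-8, -4], [-4, 16]]
Trace = -8 + 16 = 8
Determinant = -8*16 - (-4)^2 = -144
Discriminant = (8)^2 - 4*-144 = 640.0
Eigenvalues: lambda_1 = -8.6491, lambda_2 = 16.6491
The function is not concave.

0


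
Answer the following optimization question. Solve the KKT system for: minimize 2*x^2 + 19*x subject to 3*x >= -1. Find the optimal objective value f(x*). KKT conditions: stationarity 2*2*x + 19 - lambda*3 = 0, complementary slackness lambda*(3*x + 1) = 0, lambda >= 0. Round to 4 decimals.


Step 1: Try lambda = 0 (constraint inactive).
x_unc = -19/(2*2) = -4.75
Check: 3*-4.75 = -14.25 < -1 -- violated!
Step 2: Constraint must be active: 3*x = -1
x* = -1/3 = -0.3333 (rounded; the exact value -1/3 is used below)
lambda = (2*2*(-1/3) + 19)/3 = 5.8889
Step 3: Compute optimal value.
f(x*) = 2*(-1/3)^2 + 19*(-1/3) = -6.1111


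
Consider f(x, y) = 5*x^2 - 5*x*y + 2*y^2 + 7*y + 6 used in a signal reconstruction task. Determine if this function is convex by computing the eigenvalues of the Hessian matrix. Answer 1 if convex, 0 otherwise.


The Hessian of f(x,y) = 5*x^2 - 5*x*y + 2*y^2 + 7*y + 6 is:
H = [[10, -5], [-5, 4]]
Trace = 10 + 4 = 14
Determinant = 10*4 - (-5)^2 = 15
Discriminant = (14)^2 - 4*15 = 136.0
Eigenvalues: lambda_1 = 1.169, lambda_2 = 12.831
The function is convex.

1


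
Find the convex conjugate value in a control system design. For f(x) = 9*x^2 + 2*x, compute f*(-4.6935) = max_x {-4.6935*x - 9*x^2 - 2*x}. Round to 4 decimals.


f*(y) = sup_x {y*x - a*x^2 - b*x} = sup_x {(y-b)*x - a*x^2}
FOC: (y - b) - 2a*x = 0 => x* = (y - b)/(2a)
x* = (-4.6935 - 2)/(2*9) = -0.3719
f*(-4.6935) = (y-b)^2/(4a) = (-4.6935 - 2)^2/(4*9)
= 44.8029/36 = 1.2445


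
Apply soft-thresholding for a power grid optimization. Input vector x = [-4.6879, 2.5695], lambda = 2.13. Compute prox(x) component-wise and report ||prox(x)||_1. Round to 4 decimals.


Soft-thresholding with lambda = 2.13:
prox(-4.6879) = sign(-4.6879)*max(|-4.6879| - 2.13, 0) = -2.5579
prox(2.5695) = sign(2.5695)*max(|2.5695| - 2.13, 0) = 0.4395
prox(x) = [-2.5579, 0.4395]
||prox(x)||_1 = 2.5579 + 0.4395 = 2.9974


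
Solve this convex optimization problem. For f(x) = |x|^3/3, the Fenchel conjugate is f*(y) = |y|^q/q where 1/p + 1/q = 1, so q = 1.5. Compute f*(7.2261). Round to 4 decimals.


The conjugate exponent q satisfies 1/p + 1/q = 1.
p = 3, so q = 3/(3 - 1) = 1.5
|y|^q = 7.2261^1.5 = 19.4248
f*(7.2261) = 19.4248 / 1.5 = 12.9498


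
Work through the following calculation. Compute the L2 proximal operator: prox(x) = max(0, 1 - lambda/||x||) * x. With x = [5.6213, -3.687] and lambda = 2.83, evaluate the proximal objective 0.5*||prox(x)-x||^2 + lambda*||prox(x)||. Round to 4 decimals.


Step 1: Compute ||x||.
||x|| = 6.7226
Step 2: Compute scaling factor.
scale = max(0, 1 - 2.83/6.7226) = 0.579
Step 3: prox(x) = [3.2549, -2.1349]
||prox(x)|| = 3.8926
Step 4: Proximal objective.
0.5*||prox-x||^2 = 4.0045
lambda*||prox|| = 11.0161
Total = 15.0204


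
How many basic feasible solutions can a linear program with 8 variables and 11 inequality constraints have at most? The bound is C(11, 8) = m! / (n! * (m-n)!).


Each vertex corresponds to some choice of n active constraints out of m, so the number of vertices is at most C(m, n) = m! / (n!(m-n)!).
m = 11, n = 8
Numerator: 11 * 10 * 9 * 8 * 7 * 6 * 5 * 4
Denominator: 8! = 40320
C(11, 8) = 165


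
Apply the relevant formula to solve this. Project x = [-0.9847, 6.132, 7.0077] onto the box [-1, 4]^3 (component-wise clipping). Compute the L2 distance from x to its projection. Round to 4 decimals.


Project each component onto [-1, 4].
clip(-0.9847) = -0.9847, clip(6.132) = 4.0, clip(7.0077) = 4.0
Projection = [-0.9847, 4.0, 4.0]
Squared diffs: [0.0, 4.5454, 9.0463]
Distance = sqrt(13.5917) = 3.6867


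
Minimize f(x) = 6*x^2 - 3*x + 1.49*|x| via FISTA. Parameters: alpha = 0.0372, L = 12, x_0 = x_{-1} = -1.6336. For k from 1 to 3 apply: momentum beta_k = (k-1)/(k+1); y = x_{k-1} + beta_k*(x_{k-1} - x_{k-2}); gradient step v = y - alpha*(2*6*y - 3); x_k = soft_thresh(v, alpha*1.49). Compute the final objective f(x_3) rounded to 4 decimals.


FISTA on f(x) = 6*x^2 - 3*x + 1.49*|x|
L = 12, alpha = 0.0372
Iteration 1: beta = 0.0, y = -1.6336 + 0.0*(-1.6336 + 1.6336) = -1.6336
  grad(y) = -22.6032, v = y - alpha*grad = -0.7928
  prox(v) = soft_thresh(-0.7928, 0.0554) = -0.7373
Iteration 2: beta = 0.3333, y = -0.7373 + 0.3333*(-0.7373 + 1.6336) = -0.4386
  grad(y) = -8.2629, v = y - alpha*grad = -0.1312
  prox(v) = soft_thresh(-0.1312, 0.0554) = -0.0758
Iteration 3: beta = 0.5, y = -0.0758 + 0.5*(-0.0758 + 0.7373) = 0.255
  grad(y) = 0.0602, v = y - alpha*grad = 0.2528
  prox(v) = soft_thresh(0.2528, 0.0554) = 0.1973
f(x_3) = 6*0.1973^2 - 3*0.1973 + 1.49*|0.1973| = -0.0643


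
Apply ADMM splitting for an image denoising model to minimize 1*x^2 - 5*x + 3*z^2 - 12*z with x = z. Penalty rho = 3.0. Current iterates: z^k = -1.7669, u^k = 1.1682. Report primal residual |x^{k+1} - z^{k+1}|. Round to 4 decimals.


ADMM iteration with rho = 3.0, z^k = -1.7669, u^k = 1.1682
Step 1: x-update.
Minimize 1*x^2 - 5*x + (3.0/2)*(x + 1.7669 + 1.1682)^2
FOC: (2*1 + 3.0)*x = 5 + 3.0*(-1.7669 - 1.1682)
x^{k+1} = -0.7611
Step 2: z-update.
Minimize 3*z^2 - 12*z + (3.0/2)*(-0.7611 - z + 1.1682)^2
FOC: (2*3 + 3.0)*z = 12 + 3.0*(-0.7611 + 1.1682)
z^{k+1} = 1.469
Step 3: u-update.
u^{k+1} = 1.1682 - 0.7611 - 1.469 = -1.0619
Step 4: Primal residual = |-0.7611 - 1.469| = 2.2301


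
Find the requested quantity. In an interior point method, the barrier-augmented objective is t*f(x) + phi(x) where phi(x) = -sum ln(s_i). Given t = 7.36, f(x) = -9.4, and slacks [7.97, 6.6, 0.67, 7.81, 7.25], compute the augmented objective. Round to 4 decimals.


Step 1: Compute log-barrier.
ln values: [2.0757, 1.8871, -0.4005, 2.0554, 1.981]
phi = -(2.0757 + 1.8871 - 0.4005 + 2.0554 + 1.981) = -7.5987
Step 2: Compute augmented objective.
t*f(x) = 7.36*-9.4 = -69.184
Total = -69.184 - 7.5987 = -76.7827


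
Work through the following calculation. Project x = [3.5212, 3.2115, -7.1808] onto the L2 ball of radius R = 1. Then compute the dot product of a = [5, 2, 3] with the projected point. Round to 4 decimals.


Step 1: Compute ||x|| (intermediates to 6 decimals).
||x|| = sqrt(3.5212^2 + 3.2115^2 + (-7.1808)^2) = 8.61838
Step 2: Project.
Since ||x|| > R, scale = R/||x|| = 1/8.61838 = 0.116031, proj(x) = scale * x
proj(x) = [0.408568, 0.372634, -0.833195]
Step 3: Dot product.
a^T * proj(x) = 5*0.408568 + 2*0.372634 + 3*(-0.833195) = 0.2885


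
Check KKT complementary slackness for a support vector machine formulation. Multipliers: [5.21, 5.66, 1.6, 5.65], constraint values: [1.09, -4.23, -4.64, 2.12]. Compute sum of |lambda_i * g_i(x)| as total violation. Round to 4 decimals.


KKT complementary slackness check:
lambda_1 * g_1 = 5.21 * 1.09 = 5.6789
lambda_2 * g_2 = 5.66 * -4.23 = -23.9418
lambda_3 * g_3 = 1.6 * -4.64 = -7.424
lambda_4 * g_4 = 5.65 * 2.12 = 11.978
Total violation = 5.6789 + 23.9418 + 7.424 + 11.978 = 49.0227


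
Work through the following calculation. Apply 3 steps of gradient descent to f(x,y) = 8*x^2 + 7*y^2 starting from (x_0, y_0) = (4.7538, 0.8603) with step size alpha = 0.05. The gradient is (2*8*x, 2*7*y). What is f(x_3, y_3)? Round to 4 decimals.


Gradient descent on f(x,y) = 8*x^2 + 7*y^2.
Starting point: (4.7538, 0.8603), alpha = 0.05
Step 1: grad_x = 2*8*4.7538 = 76.0608, grad_y = 2*7*0.8603 = 12.0442
  x_1 = 4.7538 - 0.05*76.0608 = 0.9508
  y_1 = 0.8603 - 0.05*12.0442 = 0.2581
Step 2: grad_x = 2*8*0.9508 = 15.2122, grad_y = 2*7*0.2581 = 3.6133
  x_2 = 0.9508 - 0.05*15.2122 = 0.1902
  y_2 = 0.2581 - 0.05*3.6133 = 0.0774
Step 3: grad_x = 2*8*0.1902 = 3.0424, grad_y = 2*7*0.0774 = 1.084
  x_3 = 0.1902 - 0.05*3.0424 = 0.038
  y_3 = 0.0774 - 0.05*1.084 = 0.0232
f(0.038, 0.0232) = 8*0.038^2 + 7*0.0232^2 = 0.0153


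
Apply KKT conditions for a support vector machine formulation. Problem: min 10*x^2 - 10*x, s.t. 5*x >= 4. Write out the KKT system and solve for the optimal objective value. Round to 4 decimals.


Step 1: Try lambda = 0 (constraint inactive).
x_unc = 10/(2*10) = 0.5
Check: 5*0.5 = 2.5 < 4 -- violated!
Step 2: Constraint must be active: 5*x = 4
x* = 4/5 = 0.8
lambda = (2*10*0.8 - 10)/5 = 1.2
Step 3: Compute optimal value.
f(x*) = 10*0.8^2 - 10*0.8 = -1.6


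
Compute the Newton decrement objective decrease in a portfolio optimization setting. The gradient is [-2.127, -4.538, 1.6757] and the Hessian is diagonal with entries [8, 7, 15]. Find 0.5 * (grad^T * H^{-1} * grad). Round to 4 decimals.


Step 1: H is diagonal, so H^(-1) * g = [-0.2659, -0.6483, 0.1117].
Step 2: g^T H^(-1) g = sum_i g_i^2 / H_ii
  = (-2.127)^2/8 + (-4.538)^2/7 + (1.6757)^2/15
  = 0.5655 + 2.9419 + 0.1872 = 3.6946
Step 3: Objective decrease = 0.5 * g^T H^(-1) g = 1.8473


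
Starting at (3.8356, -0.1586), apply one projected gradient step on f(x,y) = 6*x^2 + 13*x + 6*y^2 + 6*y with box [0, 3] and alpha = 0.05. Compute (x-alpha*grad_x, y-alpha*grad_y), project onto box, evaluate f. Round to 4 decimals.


Step 1: Compute gradient at (3.8356, -0.1586).
grad_x = 2*6*3.8356 + 13 = 59.0272
grad_y = 2*6*-0.1586 + 6 = 4.0968
Step 2: Gradient step.
x_raw = 3.8356 - 0.05*59.0272 = 0.8842
y_raw = -0.1586 - 0.05*4.0968 = -0.3634
Step 3: Project onto [0, 3].
x_proj = clip(0.8842) = 0.8842
y_proj = clip(-0.3634) = 0.0
Step 4: Evaluate f.
f(0.8842, 0.0) = 16.1864


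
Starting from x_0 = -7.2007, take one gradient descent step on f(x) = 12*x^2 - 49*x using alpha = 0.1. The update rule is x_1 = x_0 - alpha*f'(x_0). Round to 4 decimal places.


We compute the gradient at x_0 and apply the update.
f'(x) = 24*x - 49
f'(-7.2007) = 24*-7.2007 - 49 = -221.8168
x_1 = -7.2007 - 0.1*-221.8168 = 14.981


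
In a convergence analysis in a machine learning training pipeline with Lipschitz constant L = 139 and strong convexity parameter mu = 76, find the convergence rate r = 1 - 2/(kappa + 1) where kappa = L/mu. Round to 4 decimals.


Step 1: Compute the condition number.
kappa = L/mu = 139/76 = 1.8289
Step 2: Compute the convergence rate.
r = 1 - 2/(kappa + 1) = 1 - 2*mu/(L + mu) = (L - mu)/(L + mu) = 63/215 = 0.293


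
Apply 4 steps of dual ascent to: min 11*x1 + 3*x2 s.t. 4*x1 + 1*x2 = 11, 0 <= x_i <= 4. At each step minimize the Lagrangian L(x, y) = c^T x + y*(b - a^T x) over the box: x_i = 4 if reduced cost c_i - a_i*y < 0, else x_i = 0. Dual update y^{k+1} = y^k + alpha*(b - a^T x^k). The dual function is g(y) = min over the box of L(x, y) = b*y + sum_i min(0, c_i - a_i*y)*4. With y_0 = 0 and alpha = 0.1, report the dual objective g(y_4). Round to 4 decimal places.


Dual ascent for LP: min 11*x1 + 3*x2, 4*x1 + 1*x2 = 11, 0 <= x_i <= 4
Step 1: y^k = 0.0, reduced costs: (11.0, 3.0)
  x^k = (0.0, 0.0), subgradient = b - a^T x = 11.0
  y^{k+1} = 0.0 + 0.1*11.0 = 1.1
Step 2: y^k = 1.1, reduced costs: (6.6, 1.9)
  x^k = (0.0, 0.0), subgradient = b - a^T x = 11.0
  y^{k+1} = 1.1 + 0.1*11.0 = 2.2
Step 3: y^k = 2.2, reduced costs: (2.2, 0.8)
  x^k = (0.0, 0.0), subgradient = b - a^T x = 11.0
  y^{k+1} = 2.2 + 0.1*11.0 = 3.3
Step 4: y^k = 3.3, reduced costs: (-2.2, -0.3)
  x^k = (4.0, 4.0), subgradient = b - a^T x = -9.0
  y^{k+1} = 3.3 + 0.1*-9.0 = 2.4
Dual objective at y_4 = 2.4: reduced costs (1.4, 0.6), box minimizer x = (0.0, 0.0)
g(y_4) = b*y + (c1 - a1*y)*x1 + (c2 - a2*y)*x2 = 11*2.4 + 1.4*0.0 + 0.6*0.0 = 26.4 + 0.0 + 0.0 = 26.4


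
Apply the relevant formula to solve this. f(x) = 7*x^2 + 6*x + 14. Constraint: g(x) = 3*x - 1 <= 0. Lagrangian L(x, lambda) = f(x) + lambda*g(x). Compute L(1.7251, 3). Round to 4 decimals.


Step 1: Evaluate f(x).
f(1.7251) = 7*1.7251^2 + 6*1.7251 + 14 = 45.1824
Step 2: Evaluate g(x).
g(1.7251) = 3*1.7251 - 1 = 4.1753
Step 3: Compute Lagrangian.
L = 45.1824 + 3*4.1753 = 57.7083


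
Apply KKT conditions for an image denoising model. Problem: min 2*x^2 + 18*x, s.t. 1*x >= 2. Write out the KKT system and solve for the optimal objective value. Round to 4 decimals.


Step 1: Try lambda = 0 (constraint inactive).
x_unc = -18/(2*2) = -4.5
Check: 1*-4.5 = -4.5 < 2 -- violated!
Step 2: Constraint must be active: 1*x = 2
x* = 2/1 = 2.0
lambda = (2*2*2.0 + 18)/1 = 26.0
Step 3: Compute optimal value.
f(x*) = 2*2.0^2 + 18*2.0 = 44.0


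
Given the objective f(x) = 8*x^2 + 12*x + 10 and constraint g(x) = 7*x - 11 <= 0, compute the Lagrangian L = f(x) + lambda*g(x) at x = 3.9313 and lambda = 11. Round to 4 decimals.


Step 1: Evaluate f(x).
f(3.9313) = 8*3.9313^2 + 12*3.9313 + 10 = 180.8166
Step 2: Evaluate g(x).
g(3.9313) = 7*3.9313 - 11 = 16.5191
Step 3: Compute Lagrangian.
L = 180.8166 + 11*16.5191 = 362.5267


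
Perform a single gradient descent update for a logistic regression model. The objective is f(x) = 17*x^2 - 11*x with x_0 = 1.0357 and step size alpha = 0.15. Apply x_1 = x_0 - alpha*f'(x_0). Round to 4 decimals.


We compute the gradient at x_0 and apply the update.
f'(x) = 34*x - 11
f'(1.0357) = 34*1.0357 - 11 = 24.2138
x_1 = 1.0357 - 0.15*24.2138 = -2.5964


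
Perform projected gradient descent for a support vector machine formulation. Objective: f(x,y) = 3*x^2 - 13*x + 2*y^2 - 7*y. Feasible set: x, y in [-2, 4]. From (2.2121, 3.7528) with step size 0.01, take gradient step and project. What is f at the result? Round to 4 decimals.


Step 1: Compute gradient at (2.2121, 3.7528).
grad_x = 2*3*2.2121 - 13 = 0.2726
grad_y = 2*2*3.7528 - 7 = 8.0112
Step 2: Gradient step.
x_raw = 2.2121 - 0.01*0.2726 = 2.2094
y_raw = 3.7528 - 0.01*8.0112 = 3.6727
Step 3: Project onto [-2, 4].
x_proj = clip(2.2094) = 2.2094
y_proj = clip(3.6727) = 3.6727
Step 4: Evaluate f.
f(2.2094, 3.6727) = -12.8094


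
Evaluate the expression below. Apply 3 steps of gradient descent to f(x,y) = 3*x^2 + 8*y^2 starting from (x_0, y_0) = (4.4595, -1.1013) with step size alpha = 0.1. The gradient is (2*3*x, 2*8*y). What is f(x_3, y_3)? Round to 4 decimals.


Gradient descent on f(x,y) = 3*x^2 + 8*y^2.
Starting point: (4.4595, -1.1013), alpha = 0.1
Step 1: grad_x = 2*3*4.4595 = 26.757, grad_y = 2*8*-1.1013 = -17.6208
  x_1 = 4.4595 - 0.1*26.757 = 1.7838
  y_1 = -1.1013 - 0.1*-17.6208 = 0.6608
Step 2: grad_x = 2*3*1.7838 = 10.7028, grad_y = 2*8*0.6608 = 10.5725
  x_2 = 1.7838 - 0.1*10.7028 = 0.7135
  y_2 = 0.6608 - 0.1*10.5725 = -0.3965
Step 3: grad_x = 2*3*0.7135 = 4.2811, grad_y = 2*8*-0.3965 = -6.3435
  x_3 = 0.7135 - 0.1*4.2811 = 0.2854
  y_3 = -0.3965 - 0.1*-6.3435 = 0.2379
f(0.2854, 0.2379) = 3*0.2854^2 + 8*0.2379^2 = 0.6971


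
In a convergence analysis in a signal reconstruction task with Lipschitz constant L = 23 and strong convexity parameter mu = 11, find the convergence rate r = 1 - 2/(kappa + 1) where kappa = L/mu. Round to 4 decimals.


Step 1: Compute the condition number.
kappa = L/mu = 23/11 = 2.0909
Step 2: Compute the convergence rate.
r = 1 - 2/(kappa + 1) = 1 - 2*mu/(L + mu) = (L - mu)/(L + mu) = 12/34 = 0.3529


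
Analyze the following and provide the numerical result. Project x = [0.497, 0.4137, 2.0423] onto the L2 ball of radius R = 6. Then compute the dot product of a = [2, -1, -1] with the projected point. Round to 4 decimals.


Step 1: Compute ||x|| (intermediates to 6 decimals).
||x|| = sqrt(0.497^2 + 0.4137^2 + 2.0423^2) = 2.142229
Step 2: Project.
Since ||x|| <= R, proj = x (no scaling needed).
proj(x) = [0.497, 0.4137, 2.0423]
Step 3: Dot product.
a^T * proj(x) = 2*0.497 - 1*0.4137 - 1*2.0423 = -1.462


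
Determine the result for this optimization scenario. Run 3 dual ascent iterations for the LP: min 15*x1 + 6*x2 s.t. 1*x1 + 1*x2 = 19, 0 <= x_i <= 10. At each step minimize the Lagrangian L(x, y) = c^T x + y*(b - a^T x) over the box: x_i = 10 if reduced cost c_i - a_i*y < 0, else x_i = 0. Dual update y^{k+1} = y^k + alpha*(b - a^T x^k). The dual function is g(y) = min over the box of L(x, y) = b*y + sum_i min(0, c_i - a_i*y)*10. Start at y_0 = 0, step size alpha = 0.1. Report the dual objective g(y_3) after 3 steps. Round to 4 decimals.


Dual ascent for LP: min 15*x1 + 6*x2, 1*x1 + 1*x2 = 19, 0 <= x_i <= 10
Step 1: y^k = 0.0, reduced costs: (15.0, 6.0)
  x^k = (0.0, 0.0), subgradient = b - a^T x = 19.0
  y^{k+1} = 0.0 + 0.1*19.0 = 1.9
Step 2: y^k = 1.9, reduced costs: (13.1, 4.1)
  x^k = (0.0, 0.0), subgradient = b - a^T x = 19.0
  y^{k+1} = 1.9 + 0.1*19.0 = 3.8
Step 3: y^k = 3.8, reduced costs: (11.2, 2.2)
  x^k = (0.0, 0.0), subgradient = b - a^T x = 19.0
  y^{k+1} = 3.8 + 0.1*19.0 = 5.7
Dual objective at y_3 = 5.7: reduced costs (9.3, 0.3), box minimizer x = (0.0, 0.0)
g(y_3) = b*y + (c1 - a1*y)*x1 + (c2 - a2*y)*x2 = 19*5.7 + 9.3*0.0 + 0.3*0.0 = 108.3 + 0.0 + 0.0 = 108.3


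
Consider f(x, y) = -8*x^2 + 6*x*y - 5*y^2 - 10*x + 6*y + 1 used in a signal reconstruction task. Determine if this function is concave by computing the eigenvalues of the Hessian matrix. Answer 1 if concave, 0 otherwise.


The Hessian of f(x,y) = -8*x^2 + 6*x*y - 5*y^2 - 10*x + 6*y + 1 is:
H = [[-16, 6], [6, -10]]
Trace = -16 - 10 = -26
Determinant = -16*-10 - (6)^2 = 124
Discriminant = (-26)^2 - 4*124 = 180.0
Eigenvalues: lambda_1 = -19.7082, lambda_2 = -6.2918
The function is concave.

1


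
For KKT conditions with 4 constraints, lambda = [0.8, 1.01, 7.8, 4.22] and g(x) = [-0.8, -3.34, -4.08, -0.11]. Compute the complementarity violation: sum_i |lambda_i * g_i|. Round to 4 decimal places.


KKT complementary slackness check:
lambda_1 * g_1 = 0.8 * -0.8 = -0.64
lambda_2 * g_2 = 1.01 * -3.34 = -3.3734
lambda_3 * g_3 = 7.8 * -4.08 = -31.824
lambda_4 * g_4 = 4.22 * -0.11 = -0.4642
Total violation = 0.64 + 3.3734 + 31.824 + 0.4642 = 36.3016


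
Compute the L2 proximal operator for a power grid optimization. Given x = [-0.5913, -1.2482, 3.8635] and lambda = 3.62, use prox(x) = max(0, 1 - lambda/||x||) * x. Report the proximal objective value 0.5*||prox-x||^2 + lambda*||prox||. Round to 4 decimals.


Step 1: Compute ||x||.
||x|| = 4.103
Step 2: Compute scaling factor.
scale = max(0, 1 - 3.62/4.103) = 0.1177
Step 3: prox(x) = [-0.0696, -0.1469, 0.4548]
||prox(x)|| = 0.483
Step 4: Proximal objective.
0.5*||prox-x||^2 = 6.5522
lambda*||prox|| = 1.7485
Total = 8.3005


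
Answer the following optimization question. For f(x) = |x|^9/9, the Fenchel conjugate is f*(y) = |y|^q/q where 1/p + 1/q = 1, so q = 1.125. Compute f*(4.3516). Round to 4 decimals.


The conjugate exponent q satisfies 1/p + 1/q = 1.
p = 9, so q = 9/(9 - 1) = 1.125
|y|^q = 4.3516^1.125 = 5.2297
f*(4.3516) = 5.2297 / 1.125 = 4.6487


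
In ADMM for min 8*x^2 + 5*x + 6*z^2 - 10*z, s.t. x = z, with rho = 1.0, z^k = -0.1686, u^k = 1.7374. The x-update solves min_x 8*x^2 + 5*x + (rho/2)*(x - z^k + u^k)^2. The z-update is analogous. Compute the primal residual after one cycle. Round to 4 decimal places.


ADMM iteration with rho = 1.0, z^k = -0.1686, u^k = 1.7374
Step 1: x-update.
Minimize 8*x^2 + 5*x + (1.0/2)*(x + 0.1686 + 1.7374)^2
FOC: (2*8 + 1.0)*x = -5 + 1.0*(-0.1686 - 1.7374)
x^{k+1} = -0.4062
Step 2: z-update.
Minimize 6*z^2 - 10*z + (1.0/2)*(-0.4062 - z + 1.7374)^2
FOC: (2*6 + 1.0)*z = 10 + 1.0*(-0.4062 + 1.7374)
z^{k+1} = 0.8716
Step 3: u-update.
u^{k+1} = 1.7374 - 0.4062 - 0.8716 = 0.4595
Step 4: Primal residual = |-0.4062 - 0.8716| = 1.2779


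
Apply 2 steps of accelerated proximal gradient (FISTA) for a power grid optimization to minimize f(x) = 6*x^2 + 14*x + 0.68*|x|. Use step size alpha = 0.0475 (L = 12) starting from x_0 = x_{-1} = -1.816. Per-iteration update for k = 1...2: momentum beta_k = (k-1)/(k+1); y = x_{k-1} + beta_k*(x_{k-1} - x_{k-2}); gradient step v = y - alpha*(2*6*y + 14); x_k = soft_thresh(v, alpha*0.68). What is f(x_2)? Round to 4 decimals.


FISTA on f(x) = 6*x^2 + 14*x + 0.68*|x|
L = 12, alpha = 0.0475
Iteration 1: beta = 0.0, y = -1.816 + 0.0*(-1.816 + 1.816) = -1.816
  grad(y) = -7.792, v = y - alpha*grad = -1.4459
  prox(v) = soft_thresh(-1.4459, 0.0323) = -1.4136
Iteration 2: beta = 0.3333, y = -1.4136 + 0.3333*(-1.4136 + 1.816) = -1.2794
  grad(y) = -1.3533, v = y - alpha*grad = -1.2152
  prox(v) = soft_thresh(-1.2152, 0.0323) = -1.1829
f(x_2) = 6*(-1.1829)^2 + 14*(-1.1829) + 0.68*|-1.1829| = -7.3607


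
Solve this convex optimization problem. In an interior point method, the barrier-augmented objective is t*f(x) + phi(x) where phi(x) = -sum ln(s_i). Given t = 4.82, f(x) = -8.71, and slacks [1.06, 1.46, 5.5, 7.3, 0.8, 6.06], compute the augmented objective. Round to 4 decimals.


Step 1: Compute log-barrier.
ln values: [0.0583, 0.3784, 1.7047, 1.9879, -0.2231, 1.8017]
phi = -(0.0583 + 0.3784 + 1.7047 + 1.9879 - 0.2231 + 1.8017) = -5.7079
Step 2: Compute augmented objective.
t*f(x) = 4.82*-8.71 = -41.9822
Total = -41.9822 - 5.7079 = -47.6901


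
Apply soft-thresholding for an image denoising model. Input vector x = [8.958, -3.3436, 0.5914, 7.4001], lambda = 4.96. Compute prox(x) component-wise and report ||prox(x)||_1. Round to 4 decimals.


Soft-thresholding with lambda = 4.96:
prox(8.958) = sign(8.958)*max(|8.958| - 4.96, 0) = 3.998
prox(-3.3436) = sign(-3.3436)*max(|-3.3436| - 4.96, 0) = 0.0
prox(0.5914) = sign(0.5914)*max(|0.5914| - 4.96, 0) = 0.0
prox(7.4001) = sign(7.4001)*max(|7.4001| - 4.96, 0) = 2.4401
prox(x) = [3.998, 0.0, 0.0, 2.4401]
||prox(x)||_1 = 3.998 + 0.0 + 0.0 + 2.4401 = 6.4381


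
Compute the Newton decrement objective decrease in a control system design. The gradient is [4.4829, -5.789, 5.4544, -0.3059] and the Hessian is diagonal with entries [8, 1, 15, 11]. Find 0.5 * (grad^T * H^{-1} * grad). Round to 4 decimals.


Step 1: H is diagonal, so H^(-1) * g = [0.5604, -5.789, 0.3636, -0.0278].
Step 2: g^T H^(-1) g = sum_i g_i^2 / H_ii
  = (4.4829)^2/8 + (-5.789)^2/1 + (5.4544)^2/15 + (-0.3059)^2/11
  = 2.512 + 33.5125 + 1.9834 + 0.0085 = 38.0164
Step 3: Objective decrease = 0.5 * g^T H^(-1) g = 19.0082


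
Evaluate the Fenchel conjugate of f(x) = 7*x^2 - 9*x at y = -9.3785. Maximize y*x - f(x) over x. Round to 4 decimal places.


f*(y) = sup_x {y*x - a*x^2 - b*x} = sup_x {(y-b)*x - a*x^2}
FOC: (y - b) - 2a*x = 0 => x* = (y - b)/(2a)
x* = (-9.3785 + 9)/(2*7) = -0.027
f*(-9.3785) = (y-b)^2/(4a) = (-9.3785 + 9)^2/(4*7)
= 0.1433/28 = 0.0051


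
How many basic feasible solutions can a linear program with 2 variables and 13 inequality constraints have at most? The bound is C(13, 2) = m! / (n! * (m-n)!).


Each vertex corresponds to some choice of n active constraints out of m, so the number of vertices is at most C(m, n) = m! / (n!(m-n)!).
m = 13, n = 2
Numerator: 13 * 12
Denominator: 2! = 2
C(13, 2) = 78


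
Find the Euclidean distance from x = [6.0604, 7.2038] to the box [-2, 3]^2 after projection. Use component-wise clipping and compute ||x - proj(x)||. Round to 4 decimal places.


Project each component onto [-2, 3].
clip(6.0604) = 3.0, clip(7.2038) = 3.0
Projection = [3.0, 3.0]
Squared diffs: [9.366, 17.6719]
Distance = sqrt(27.0379) = 5.1998


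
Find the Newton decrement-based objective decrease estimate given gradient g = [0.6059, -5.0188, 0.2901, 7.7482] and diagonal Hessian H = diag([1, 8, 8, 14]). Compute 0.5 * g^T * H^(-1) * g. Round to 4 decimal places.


Step 1: H is diagonal, so H^(-1) * g = [0.6059, -0.6274, 0.0363, 0.5534].
Step 2: g^T H^(-1) g = sum_i g_i^2 / H_ii
  = (0.6059)^2/1 + (-5.0188)^2/8 + (0.2901)^2/8 + (7.7482)^2/14
  = 0.3671 + 3.1485 + 0.0105 + 4.2882 = 7.8144
Step 3: Objective decrease = 0.5 * g^T H^(-1) g = 3.9072


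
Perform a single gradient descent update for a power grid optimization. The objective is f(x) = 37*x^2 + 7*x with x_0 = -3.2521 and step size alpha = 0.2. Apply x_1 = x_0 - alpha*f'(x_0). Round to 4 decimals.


We compute the gradient at x_0 and apply the update.
f'(x) = 74*x + 7
f'(-3.2521) = 74*-3.2521 + 7 = -233.6554
x_1 = -3.2521 - 0.2*-233.6554 = 43.479


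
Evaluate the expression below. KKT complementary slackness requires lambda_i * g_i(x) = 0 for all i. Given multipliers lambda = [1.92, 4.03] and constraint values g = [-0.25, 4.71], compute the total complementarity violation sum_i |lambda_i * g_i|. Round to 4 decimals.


KKT complementary slackness check:
lambda_1 * g_1 = 1.92 * -0.25 = -0.48
lambda_2 * g_2 = 4.03 * 4.71 = 18.9813
Total violation = 0.48 + 18.9813 = 19.4613


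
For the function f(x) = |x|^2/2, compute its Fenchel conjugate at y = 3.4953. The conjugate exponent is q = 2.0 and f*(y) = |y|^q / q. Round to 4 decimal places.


The conjugate exponent q satisfies 1/p + 1/q = 1.
p = 2, so q = 2/(2 - 1) = 2.0
|y|^q = 3.4953^2.0 = 12.2171
f*(3.4953) = 12.2171 / 2.0 = 6.1086


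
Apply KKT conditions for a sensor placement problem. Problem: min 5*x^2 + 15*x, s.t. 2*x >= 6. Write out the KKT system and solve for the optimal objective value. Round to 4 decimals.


Step 1: Try lambda = 0 (constraint inactive).
x_unc = -15/(2*5) = -1.5
Check: 2*-1.5 = -3.0 < 6 -- violated!
Step 2: Constraint must be active: 2*x = 6
x* = 6/2 = 3.0
lambda = (2*5*3.0 + 15)/2 = 22.5
Step 3: Compute optimal value.
f(x*) = 5*3.0^2 + 15*3.0 = 90.0


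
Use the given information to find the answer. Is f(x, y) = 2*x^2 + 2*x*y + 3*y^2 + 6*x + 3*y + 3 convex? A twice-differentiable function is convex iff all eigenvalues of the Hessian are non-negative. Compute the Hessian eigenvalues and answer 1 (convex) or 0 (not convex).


The Hessian of f(x,y) = 2*x^2 + 2*x*y + 3*y^2 + 6*x + 3*y + 3 is:
H = [[4, 2], [2, 6]]
Trace = 4 + 6 = 10
Determinant = 4*6 - (2)^2 = 20
Discriminant = (10)^2 - 4*20 = 20.0
Eigenvalues: lambda_1 = 2.7639, lambda_2 = 7.2361
The function is convex.

1


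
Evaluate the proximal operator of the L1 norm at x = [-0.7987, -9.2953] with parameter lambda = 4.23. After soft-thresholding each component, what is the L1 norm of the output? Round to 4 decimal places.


Soft-thresholding with lambda = 4.23:
prox(-0.7987) = sign(-0.7987)*max(|-0.7987| - 4.23, 0) = 0.0
prox(-9.2953) = sign(-9.2953)*max(|-9.2953| - 4.23, 0) = -5.0653
prox(x) = [0.0, -5.0653]
||prox(x)||_1 = 0.0 + 5.0653 = 5.0653


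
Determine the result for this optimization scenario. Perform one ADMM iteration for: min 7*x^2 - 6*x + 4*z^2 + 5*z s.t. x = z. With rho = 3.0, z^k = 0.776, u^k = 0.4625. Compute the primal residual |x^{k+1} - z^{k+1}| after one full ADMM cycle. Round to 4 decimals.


ADMM iteration with rho = 3.0, z^k = 0.776, u^k = 0.4625
Step 1: x-update.
Minimize 7*x^2 - 6*x + (3.0/2)*(x - 0.776 + 0.4625)^2
FOC: (2*7 + 3.0)*x = 6 + 3.0*(0.776 - 0.4625)
x^{k+1} = 0.4083
Step 2: z-update.
Minimize 4*z^2 + 5*z + (3.0/2)*(0.4083 - z + 0.4625)^2
FOC: (2*4 + 3.0)*z = -5 + 3.0*(0.4083 + 0.4625)
z^{k+1} = -0.2171
Step 3: u-update.
u^{k+1} = 0.4625 + 0.4083 + 0.2171 = 1.0878
Step 4: Primal residual = |0.4083 + 0.2171| = 0.6253


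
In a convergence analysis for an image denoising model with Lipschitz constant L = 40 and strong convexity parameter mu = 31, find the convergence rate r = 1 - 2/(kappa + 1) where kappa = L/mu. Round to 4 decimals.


Step 1: Compute the condition number.
kappa = L/mu = 40/31 = 1.2903
Step 2: Compute the convergence rate.
r = 1 - 2/(kappa + 1) = 1 - 2*mu/(L + mu) = (L - mu)/(L + mu) = 9/71 = 0.1268


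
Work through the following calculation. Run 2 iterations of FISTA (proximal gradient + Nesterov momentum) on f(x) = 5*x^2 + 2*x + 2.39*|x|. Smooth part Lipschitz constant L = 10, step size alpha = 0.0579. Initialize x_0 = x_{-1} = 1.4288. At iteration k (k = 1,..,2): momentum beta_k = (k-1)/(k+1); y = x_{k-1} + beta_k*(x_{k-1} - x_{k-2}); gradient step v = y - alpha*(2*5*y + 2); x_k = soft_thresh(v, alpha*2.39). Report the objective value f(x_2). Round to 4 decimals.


FISTA on f(x) = 5*x^2 + 2*x + 2.39*|x|
L = 10, alpha = 0.0579
Iteration 1: beta = 0.0, y = 1.4288 + 0.0*(1.4288 - 1.4288) = 1.4288
  grad(y) = 16.288, v = y - alpha*grad = 0.4857
  prox(v) = soft_thresh(0.4857, 0.1384) = 0.3473
Iteration 2: beta = 0.3333, y = 0.3473 + 0.3333*(0.3473 - 1.4288) = -0.0131
  grad(y) = 1.8686, v = y - alpha*grad = -0.1213
  prox(v) = soft_thresh(-0.1213, 0.1384) = 0.0
f(x_2) = 5*0.0^2 + 2*0.0 + 2.39*|0.0| = 0.0


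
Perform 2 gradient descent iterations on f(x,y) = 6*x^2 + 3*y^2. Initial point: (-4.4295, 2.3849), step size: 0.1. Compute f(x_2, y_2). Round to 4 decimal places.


Gradient descent on f(x,y) = 6*x^2 + 3*y^2.
Starting point: (-4.4295, 2.3849), alpha = 0.1
Step 1: grad_x = 2*6*-4.4295 = -53.154, grad_y = 2*3*2.3849 = 14.3094
  x_1 = -4.4295 - 0.1*-53.154 = 0.8859
  y_1 = 2.3849 - 0.1*14.3094 = 0.954
Step 2: grad_x = 2*6*0.8859 = 10.6308, grad_y = 2*3*0.954 = 5.7238
  x_2 = 0.8859 - 0.1*10.6308 = -0.1772
  y_2 = 0.954 - 0.1*5.7238 = 0.3816
f(-0.1772, 0.3816) = 6*(-0.1772)^2 + 3*0.3816^2 = 0.6252


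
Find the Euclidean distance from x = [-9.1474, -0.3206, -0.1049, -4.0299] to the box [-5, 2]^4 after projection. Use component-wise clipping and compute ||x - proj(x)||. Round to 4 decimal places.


Project each component onto [-5, 2].
clip(-9.1474) = -5.0, clip(-0.3206) = -0.3206, clip(-0.1049) = -0.1049, clip(-4.0299) = -4.0299
Projection = [-5.0, -0.3206, -0.1049, -4.0299]
Squared diffs: [17.2009, 0.0, 0.0, 0.0]
Distance = sqrt(17.2009) = 4.1474


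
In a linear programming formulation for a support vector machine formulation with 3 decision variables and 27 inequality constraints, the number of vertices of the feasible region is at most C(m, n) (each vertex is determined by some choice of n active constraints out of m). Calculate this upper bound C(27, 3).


Each vertex corresponds to some choice of n active constraints out of m, so the number of vertices is at most C(m, n) = m! / (n!(m-n)!).
m = 27, n = 3
Numerator: 27 * 26 * 25
Denominator: 3! = 6
C(27, 3) = 2925


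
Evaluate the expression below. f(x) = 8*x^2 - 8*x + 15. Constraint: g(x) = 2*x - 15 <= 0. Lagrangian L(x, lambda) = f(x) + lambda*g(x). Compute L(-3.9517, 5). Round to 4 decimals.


Step 1: Evaluate f(x).
f(-3.9517) = 8*(-3.9517)^2 - 8*(-3.9517) + 15 = 171.5411
Step 2: Evaluate g(x).
g(-3.9517) = 2*-3.9517 - 15 = -22.9034
Step 3: Compute Lagrangian.
L = 171.5411 + 5*-22.9034 = 57.0241


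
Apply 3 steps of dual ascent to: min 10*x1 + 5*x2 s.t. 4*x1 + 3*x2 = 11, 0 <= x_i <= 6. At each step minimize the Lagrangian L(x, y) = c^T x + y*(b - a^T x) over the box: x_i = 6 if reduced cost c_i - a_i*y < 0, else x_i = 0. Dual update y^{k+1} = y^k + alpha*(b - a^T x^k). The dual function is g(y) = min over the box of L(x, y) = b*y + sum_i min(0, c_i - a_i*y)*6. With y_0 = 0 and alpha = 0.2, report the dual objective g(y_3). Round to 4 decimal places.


Dual ascent for LP: min 10*x1 + 5*x2, 4*x1 + 3*x2 = 11, 0 <= x_i <= 6
Step 1: y^k = 0.0, reduced costs: (10.0, 5.0)
  x^k = (0.0, 0.0), subgradient = b - a^T x = 11.0
  y^{k+1} = 0.0 + 0.2*11.0 = 2.2
Step 2: y^k = 2.2, reduced costs: (1.2, -1.6)
  x^k = (0.0, 6.0), subgradient = b - a^T x = -7.0
  y^{k+1} = 2.2 + 0.2*-7.0 = 0.8
Step 3: y^k = 0.8, reduced costs: (6.8, 2.6)
  x^k = (0.0, 0.0), subgradient = b - a^T x = 11.0
  y^{k+1} = 0.8 + 0.2*11.0 = 3.0
Dual objective at y_3 = 3.0: reduced costs (-2.0, -4.0), box minimizer x = (6.0, 6.0)
g(y_3) = b*y + (c1 - a1*y)*x1 + (c2 - a2*y)*x2 = 11*3.0 + (-2.0)*6.0 + (-4.0)*6.0 = 33.0 - 12.0 - 24.0 = -3.0


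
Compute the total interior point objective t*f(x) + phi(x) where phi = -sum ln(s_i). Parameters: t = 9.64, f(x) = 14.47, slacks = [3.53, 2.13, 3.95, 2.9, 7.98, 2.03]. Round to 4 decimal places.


Step 1: Compute log-barrier.
ln values: [1.2613, 0.7561, 1.3737, 1.0647, 2.0769, 0.708]
phi = -(1.2613 + 0.7561 + 1.3737 + 1.0647 + 2.0769 + 0.708) = -7.2408
Step 2: Compute augmented objective.
t*f(x) = 9.64*14.47 = 139.4908
Total = 139.4908 - 7.2408 = 132.25


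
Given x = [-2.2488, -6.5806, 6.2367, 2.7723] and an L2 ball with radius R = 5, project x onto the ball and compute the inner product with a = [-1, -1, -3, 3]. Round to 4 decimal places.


Step 1: Compute ||x|| (intermediates to 6 decimals).
||x|| = sqrt((-2.2488)^2 + (-6.5806)^2 + 6.2367^2 + 2.7723^2) = 9.743894
Step 2: Project.
Since ||x|| > R, scale = R/||x|| = 5/9.743894 = 0.513142, proj(x) = scale * x
proj(x) = [-1.153954, -3.376782, 3.200313, 1.422584]
Step 3: Dot product.
a^T * proj(x) = -1*(-1.153954) - 1*(-3.376782) - 3*3.200313 + 3*1.422584 = -0.8025


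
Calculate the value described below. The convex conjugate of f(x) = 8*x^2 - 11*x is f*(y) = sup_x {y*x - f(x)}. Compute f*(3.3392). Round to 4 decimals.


f*(y) = sup_x {y*x - a*x^2 - b*x} = sup_x {(y-b)*x - a*x^2}
FOC: (y - b) - 2a*x = 0 => x* = (y - b)/(2a)
x* = (3.3392 + 11)/(2*8) = 0.8962
f*(3.3392) = (y-b)^2/(4a) = (3.3392 + 11)^2/(4*8)
= 205.6127/32 = 6.4254


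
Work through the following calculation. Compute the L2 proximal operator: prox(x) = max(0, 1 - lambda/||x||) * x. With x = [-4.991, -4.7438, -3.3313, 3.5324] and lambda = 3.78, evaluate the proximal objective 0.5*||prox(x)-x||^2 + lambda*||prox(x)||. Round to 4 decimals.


Step 1: Compute ||x||.
||x|| = 8.4255
Step 2: Compute scaling factor.
scale = max(0, 1 - 3.78/8.4255) = 0.5514
Step 3: prox(x) = [-2.7518, -2.6156, -1.8368, 1.9476]
||prox(x)|| = 4.6455
Step 4: Proximal objective.
0.5*||prox-x||^2 = 7.1442
lambda*||prox|| = 17.56
Total = 24.7042


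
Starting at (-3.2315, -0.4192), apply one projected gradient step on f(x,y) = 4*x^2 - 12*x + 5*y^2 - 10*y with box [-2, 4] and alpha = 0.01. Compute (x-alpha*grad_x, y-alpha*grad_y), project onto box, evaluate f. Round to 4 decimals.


Step 1: Compute gradient at (-3.2315, -0.4192).
grad_x = 2*4*-3.2315 - 12 = -37.852
grad_y = 2*5*-0.4192 - 10 = -14.192
Step 2: Gradient step.
x_raw = -3.2315 - 0.01*-37.852 = -2.853
y_raw = -0.4192 - 0.01*-14.192 = -0.2773
Step 3: Project onto [-2, 4].
x_proj = clip(-2.853) = -2.0
y_proj = clip(-0.2773) = -0.2773
Step 4: Evaluate f.
f(-2.0, -0.2773) = 43.1572


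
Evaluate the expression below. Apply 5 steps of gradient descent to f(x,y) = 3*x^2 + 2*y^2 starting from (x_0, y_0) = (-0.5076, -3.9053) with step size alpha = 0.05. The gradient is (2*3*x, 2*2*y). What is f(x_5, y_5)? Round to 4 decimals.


Gradient descent on f(x,y) = 3*x^2 + 2*y^2.
Starting point: (-0.5076, -3.9053), alpha = 0.05
Step 1: grad_x = 2*3*-0.5076 = -3.0456, grad_y = 2*2*-3.9053 = -15.6212
  x_1 = -0.5076 - 0.05*-3.0456 = -0.3553
  y_1 = -3.9053 - 0.05*-15.6212 = -3.1242
Step 2: grad_x = 2*3*-0.3553 = -2.1319, grad_y = 2*2*-3.1242 = -12.497
  x_2 = -0.3553 - 0.05*-2.1319 = -0.2487
  y_2 = -3.1242 - 0.05*-12.497 = -2.4994
Step 3: grad_x = 2*3*-0.2487 = -1.4923, grad_y = 2*2*-2.4994 = -9.9976
  x_3 = -0.2487 - 0.05*-1.4923 = -0.1741
  y_3 = -2.4994 - 0.05*-9.9976 = -1.9995
Step 4: grad_x = 2*3*-0.1741 = -1.0446, grad_y = 2*2*-1.9995 = -7.9981
  x_4 = -0.1741 - 0.05*-1.0446 = -0.1219
  y_4 = -1.9995 - 0.05*-7.9981 = -1.5996
Step 5: grad_x = 2*3*-0.1219 = -0.7312, grad_y = 2*2*-1.5996 = -6.3984
  x_5 = -0.1219 - 0.05*-0.7312 = -0.0853
  y_5 = -1.5996 - 0.05*-6.3984 = -1.2797
f(-0.0853, -1.2797) = 3*(-0.0853)^2 + 2*(-1.2797)^2 = 3.297
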